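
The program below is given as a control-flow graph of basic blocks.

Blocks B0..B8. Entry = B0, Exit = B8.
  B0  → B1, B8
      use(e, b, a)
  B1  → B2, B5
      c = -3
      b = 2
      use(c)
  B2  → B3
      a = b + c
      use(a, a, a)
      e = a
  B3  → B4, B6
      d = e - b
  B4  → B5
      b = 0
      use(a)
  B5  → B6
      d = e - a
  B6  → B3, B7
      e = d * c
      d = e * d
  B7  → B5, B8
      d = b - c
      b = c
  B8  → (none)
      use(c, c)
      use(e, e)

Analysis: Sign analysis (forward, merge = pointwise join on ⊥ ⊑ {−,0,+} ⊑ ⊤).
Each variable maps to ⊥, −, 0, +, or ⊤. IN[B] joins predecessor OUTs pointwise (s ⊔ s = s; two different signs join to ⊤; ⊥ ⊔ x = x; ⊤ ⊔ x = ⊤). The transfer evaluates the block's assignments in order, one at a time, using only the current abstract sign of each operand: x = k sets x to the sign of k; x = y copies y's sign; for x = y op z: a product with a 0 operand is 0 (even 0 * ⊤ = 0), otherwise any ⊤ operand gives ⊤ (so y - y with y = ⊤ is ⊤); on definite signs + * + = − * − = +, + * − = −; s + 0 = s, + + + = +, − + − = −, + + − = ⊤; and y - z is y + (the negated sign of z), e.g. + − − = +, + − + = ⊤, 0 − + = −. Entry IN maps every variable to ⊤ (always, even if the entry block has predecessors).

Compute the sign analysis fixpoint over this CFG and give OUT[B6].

Fixpoint table:
  B0: | IN=(all ⊤) | OUT=(all ⊤)
  B1: | IN=(all ⊤) | OUT={b:+, c:-; rest ⊤}
  B2: | IN={b:+, c:-; rest ⊤} | OUT={b:+, c:-; rest ⊤}
  B3: | IN={c:-; rest ⊤} | OUT={c:-; rest ⊤}
  B4: | IN={c:-; rest ⊤} | OUT={b:0, c:-; rest ⊤}
  B5: | IN={c:-; rest ⊤} | OUT={c:-; rest ⊤}
  B6: | IN={c:-; rest ⊤} | OUT={c:-; rest ⊤}
  B7: | IN={c:-; rest ⊤} | OUT={b:-, c:-; rest ⊤}
  B8: | IN=(all ⊤) | OUT=(all ⊤)

Merge at B6: IN[B6] = OUT[B3] ⊔ OUT[B5] = {a: ⊤, b: ⊤, c: -, d: ⊤, e: ⊤, f: ⊤}
Applying B6's transfer function to that IN value gives OUT[B6] (row B6 above).

Answer: {a: ⊤, b: ⊤, c: -, d: ⊤, e: ⊤, f: ⊤}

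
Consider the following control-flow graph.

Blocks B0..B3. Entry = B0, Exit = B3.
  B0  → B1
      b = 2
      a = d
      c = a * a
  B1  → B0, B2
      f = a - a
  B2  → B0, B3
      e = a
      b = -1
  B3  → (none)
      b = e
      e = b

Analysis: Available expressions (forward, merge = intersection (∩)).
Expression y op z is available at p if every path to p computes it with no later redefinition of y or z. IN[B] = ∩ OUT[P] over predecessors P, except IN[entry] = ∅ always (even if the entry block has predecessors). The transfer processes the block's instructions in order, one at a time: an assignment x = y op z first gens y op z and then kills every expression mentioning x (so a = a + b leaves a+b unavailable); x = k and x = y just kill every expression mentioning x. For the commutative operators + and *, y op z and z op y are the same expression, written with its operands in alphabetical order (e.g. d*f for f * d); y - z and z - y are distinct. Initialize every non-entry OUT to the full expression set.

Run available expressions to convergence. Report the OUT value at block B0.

Answer: {a*a}

Derivation:
Converged values:
  B0:   IN={}   OUT={a*a}
  B1:   IN={a*a}   OUT={a*a, a-a}
  B2:   IN={a*a, a-a}   OUT={a*a, a-a}
  B3:   IN={a*a, a-a}   OUT={a*a, a-a}

Merge at B0 (entry node, so the boundary value {} is joined with the incoming edge(s)): IN[B0] = {} ∩ OUT[B1] ∩ OUT[B2] = {}
Applying B0's transfer function to that IN value gives OUT[B0] (row B0 above).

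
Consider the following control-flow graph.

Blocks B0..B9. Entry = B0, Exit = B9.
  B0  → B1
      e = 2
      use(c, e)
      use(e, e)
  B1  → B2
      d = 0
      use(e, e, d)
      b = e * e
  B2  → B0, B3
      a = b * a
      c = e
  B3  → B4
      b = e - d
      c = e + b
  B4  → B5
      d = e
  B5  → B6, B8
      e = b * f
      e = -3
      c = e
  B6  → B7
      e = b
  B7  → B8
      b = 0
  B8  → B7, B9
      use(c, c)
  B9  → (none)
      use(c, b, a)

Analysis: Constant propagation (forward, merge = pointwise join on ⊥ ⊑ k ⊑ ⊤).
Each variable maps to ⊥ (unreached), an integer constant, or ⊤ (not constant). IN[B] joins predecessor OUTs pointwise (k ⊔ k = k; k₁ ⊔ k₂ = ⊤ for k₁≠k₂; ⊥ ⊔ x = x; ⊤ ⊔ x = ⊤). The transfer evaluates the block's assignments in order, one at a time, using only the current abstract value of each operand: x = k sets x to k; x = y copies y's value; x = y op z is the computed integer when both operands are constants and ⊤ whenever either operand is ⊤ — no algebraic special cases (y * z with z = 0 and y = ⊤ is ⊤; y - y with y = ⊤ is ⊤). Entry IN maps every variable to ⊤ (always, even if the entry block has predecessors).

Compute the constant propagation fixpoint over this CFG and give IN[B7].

Per-block solution:
  B0:  IN=(all ⊤)  OUT={e:2; rest ⊤}
  B1:  IN={e:2; rest ⊤}  OUT={b:4, d:0, e:2; rest ⊤}
  B2:  IN={b:4, d:0, e:2; rest ⊤}  OUT={b:4, c:2, d:0, e:2; rest ⊤}
  B3:  IN={b:4, c:2, d:0, e:2; rest ⊤}  OUT={b:2, c:4, d:0, e:2; rest ⊤}
  B4:  IN={b:2, c:4, d:0, e:2; rest ⊤}  OUT={b:2, c:4, d:2, e:2; rest ⊤}
  B5:  IN={b:2, c:4, d:2, e:2; rest ⊤}  OUT={b:2, c:-3, d:2, e:-3; rest ⊤}
  B6:  IN={b:2, c:-3, d:2, e:-3; rest ⊤}  OUT={b:2, c:-3, d:2, e:2; rest ⊤}
  B7:  IN={c:-3, d:2; rest ⊤}  OUT={b:0, c:-3, d:2; rest ⊤}
  B8:  IN={c:-3, d:2; rest ⊤}  OUT={c:-3, d:2; rest ⊤}
  B9:  IN={c:-3, d:2; rest ⊤}  OUT={c:-3, d:2; rest ⊤}

Merge at B7: IN[B7] = OUT[B6] ⊔ OUT[B8] = {a: ⊤, b: ⊤, c: -3, d: 2, e: ⊤, f: ⊤}

Answer: {a: ⊤, b: ⊤, c: -3, d: 2, e: ⊤, f: ⊤}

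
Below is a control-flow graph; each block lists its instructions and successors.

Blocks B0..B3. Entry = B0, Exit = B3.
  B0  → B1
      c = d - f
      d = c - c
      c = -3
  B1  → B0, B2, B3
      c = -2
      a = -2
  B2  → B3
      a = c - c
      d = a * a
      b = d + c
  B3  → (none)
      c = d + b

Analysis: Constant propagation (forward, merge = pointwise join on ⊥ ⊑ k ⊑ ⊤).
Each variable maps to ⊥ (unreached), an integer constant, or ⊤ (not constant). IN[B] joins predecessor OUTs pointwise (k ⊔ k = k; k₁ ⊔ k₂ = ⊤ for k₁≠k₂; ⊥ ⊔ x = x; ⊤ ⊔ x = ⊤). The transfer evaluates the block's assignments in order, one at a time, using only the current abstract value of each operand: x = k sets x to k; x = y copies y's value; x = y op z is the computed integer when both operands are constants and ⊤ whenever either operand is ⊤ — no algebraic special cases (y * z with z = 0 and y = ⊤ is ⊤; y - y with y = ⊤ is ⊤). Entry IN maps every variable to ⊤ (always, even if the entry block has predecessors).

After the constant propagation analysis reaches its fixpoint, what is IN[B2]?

Converged values:
  B0: | IN=(all ⊤) | OUT={c:-3; rest ⊤}
  B1: | IN={c:-3; rest ⊤} | OUT={a:-2, c:-2; rest ⊤}
  B2: | IN={a:-2, c:-2; rest ⊤} | OUT={a:0, b:-2, c:-2, d:0; rest ⊤}
  B3: | IN={c:-2; rest ⊤} | OUT=(all ⊤)

Merge at B2: IN[B2] = OUT[B1] = {a: -2, b: ⊤, c: -2, d: ⊤, e: ⊤, f: ⊤}

Answer: {a: -2, b: ⊤, c: -2, d: ⊤, e: ⊤, f: ⊤}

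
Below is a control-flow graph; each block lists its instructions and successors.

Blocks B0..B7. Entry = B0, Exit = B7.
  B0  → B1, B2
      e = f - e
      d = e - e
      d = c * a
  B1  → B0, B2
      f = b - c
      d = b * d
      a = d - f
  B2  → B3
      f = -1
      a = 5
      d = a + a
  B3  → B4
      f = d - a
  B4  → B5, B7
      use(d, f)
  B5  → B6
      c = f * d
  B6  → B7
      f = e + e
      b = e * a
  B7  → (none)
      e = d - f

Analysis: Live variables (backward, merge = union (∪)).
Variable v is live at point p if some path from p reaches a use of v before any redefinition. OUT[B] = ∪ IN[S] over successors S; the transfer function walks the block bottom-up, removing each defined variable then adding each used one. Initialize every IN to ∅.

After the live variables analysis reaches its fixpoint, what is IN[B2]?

Answer: {e}

Working:
Per-block solution:
  B0:   IN={a, b, c, e, f}   OUT={b, c, d, e}
  B1:   IN={b, c, d, e}   OUT={a, b, c, e, f}
  B2:   IN={e}   OUT={a, d, e}
  B3:   IN={a, d, e}   OUT={a, d, e, f}
  B4:   IN={a, d, e, f}   OUT={a, d, e, f}
  B5:   IN={a, d, e, f}   OUT={a, d, e}
  B6:   IN={a, d, e}   OUT={d, f}
  B7:   IN={d, f}   OUT={}

Merge at B2: OUT[B2] = IN[B3] = {a, d, e}
Applying B2's transfer function to that OUT value gives IN[B2] (row B2 above).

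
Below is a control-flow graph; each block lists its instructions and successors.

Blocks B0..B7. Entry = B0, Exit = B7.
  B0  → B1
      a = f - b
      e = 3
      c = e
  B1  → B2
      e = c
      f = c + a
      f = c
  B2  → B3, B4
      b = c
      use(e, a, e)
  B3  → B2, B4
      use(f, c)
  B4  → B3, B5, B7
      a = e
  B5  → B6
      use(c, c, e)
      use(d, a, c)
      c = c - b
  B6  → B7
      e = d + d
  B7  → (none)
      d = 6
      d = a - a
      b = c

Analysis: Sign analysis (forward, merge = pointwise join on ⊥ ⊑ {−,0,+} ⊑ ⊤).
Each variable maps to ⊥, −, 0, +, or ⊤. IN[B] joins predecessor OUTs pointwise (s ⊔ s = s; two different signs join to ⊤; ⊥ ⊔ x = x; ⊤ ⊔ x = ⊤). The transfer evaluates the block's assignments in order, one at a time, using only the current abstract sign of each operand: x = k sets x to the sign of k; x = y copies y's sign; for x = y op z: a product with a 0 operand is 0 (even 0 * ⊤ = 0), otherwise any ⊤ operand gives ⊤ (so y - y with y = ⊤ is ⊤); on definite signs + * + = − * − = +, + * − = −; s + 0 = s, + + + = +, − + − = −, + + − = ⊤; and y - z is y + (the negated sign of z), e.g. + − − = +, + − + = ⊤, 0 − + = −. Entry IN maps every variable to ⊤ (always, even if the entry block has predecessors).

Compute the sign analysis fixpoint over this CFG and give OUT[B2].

Per-block solution:
  B0: | IN=(all ⊤) | OUT={c:+, e:+; rest ⊤}
  B1: | IN={c:+, e:+; rest ⊤} | OUT={c:+, e:+, f:+; rest ⊤}
  B2: | IN={c:+, e:+, f:+; rest ⊤} | OUT={b:+, c:+, e:+, f:+; rest ⊤}
  B3: | IN={b:+, c:+, e:+, f:+; rest ⊤} | OUT={b:+, c:+, e:+, f:+; rest ⊤}
  B4: | IN={b:+, c:+, e:+, f:+; rest ⊤} | OUT={a:+, b:+, c:+, e:+, f:+; rest ⊤}
  B5: | IN={a:+, b:+, c:+, e:+, f:+; rest ⊤} | OUT={a:+, b:+, e:+, f:+; rest ⊤}
  B6: | IN={a:+, b:+, e:+, f:+; rest ⊤} | OUT={a:+, b:+, f:+; rest ⊤}
  B7: | IN={a:+, b:+, f:+; rest ⊤} | OUT={a:+, f:+; rest ⊤}

Merge at B2: IN[B2] = OUT[B1] ⊔ OUT[B3] = {a: ⊤, b: ⊤, c: +, d: ⊤, e: +, f: +}
Applying B2's transfer function to that IN value gives OUT[B2] (row B2 above).

Answer: {a: ⊤, b: +, c: +, d: ⊤, e: +, f: +}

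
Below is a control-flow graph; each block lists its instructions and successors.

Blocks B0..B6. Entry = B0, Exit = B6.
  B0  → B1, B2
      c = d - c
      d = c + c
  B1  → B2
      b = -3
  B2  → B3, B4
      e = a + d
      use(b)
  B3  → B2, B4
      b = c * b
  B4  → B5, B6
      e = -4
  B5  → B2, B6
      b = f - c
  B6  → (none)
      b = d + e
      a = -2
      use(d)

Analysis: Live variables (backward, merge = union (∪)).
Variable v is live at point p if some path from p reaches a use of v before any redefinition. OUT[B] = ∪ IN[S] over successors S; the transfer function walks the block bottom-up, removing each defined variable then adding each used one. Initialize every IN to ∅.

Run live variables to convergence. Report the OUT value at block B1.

Fixpoint table:
  B0:   IN={a, b, c, d, f}   OUT={a, b, c, d, f}
  B1:   IN={a, c, d, f}   OUT={a, b, c, d, f}
  B2:   IN={a, b, c, d, f}   OUT={a, b, c, d, f}
  B3:   IN={a, b, c, d, f}   OUT={a, b, c, d, f}
  B4:   IN={a, c, d, f}   OUT={a, c, d, e, f}
  B5:   IN={a, c, d, e, f}   OUT={a, b, c, d, e, f}
  B6:   IN={d, e}   OUT={}

Merge at B1: OUT[B1] = IN[B2] = {a, b, c, d, f}

Answer: {a, b, c, d, f}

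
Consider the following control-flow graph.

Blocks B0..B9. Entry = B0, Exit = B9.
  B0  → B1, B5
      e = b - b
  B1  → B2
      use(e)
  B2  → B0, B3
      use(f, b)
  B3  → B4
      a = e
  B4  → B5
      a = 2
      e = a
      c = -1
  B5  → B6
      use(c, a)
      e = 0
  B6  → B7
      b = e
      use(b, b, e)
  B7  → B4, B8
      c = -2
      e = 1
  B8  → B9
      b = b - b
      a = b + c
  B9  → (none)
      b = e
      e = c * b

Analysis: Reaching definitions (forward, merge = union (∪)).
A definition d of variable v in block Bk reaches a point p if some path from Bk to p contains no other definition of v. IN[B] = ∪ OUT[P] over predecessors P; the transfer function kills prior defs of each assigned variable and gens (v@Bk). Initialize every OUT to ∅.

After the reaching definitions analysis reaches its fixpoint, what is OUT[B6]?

Converged values:
  B0:  IN={e@B0}  OUT={e@B0}
  B1:  IN={e@B0}  OUT={e@B0}
  B2:  IN={e@B0}  OUT={e@B0}
  B3:  IN={e@B0}  OUT={a@B3, e@B0}
  B4:  IN={a@B3, a@B4, b@B6, c@B7, e@B0, e@B7}  OUT={a@B4, b@B6, c@B4, e@B4}
  B5:  IN={a@B4, b@B6, c@B4, e@B0, e@B4}  OUT={a@B4, b@B6, c@B4, e@B5}
  B6:  IN={a@B4, b@B6, c@B4, e@B5}  OUT={a@B4, b@B6, c@B4, e@B5}
  B7:  IN={a@B4, b@B6, c@B4, e@B5}  OUT={a@B4, b@B6, c@B7, e@B7}
  B8:  IN={a@B4, b@B6, c@B7, e@B7}  OUT={a@B8, b@B8, c@B7, e@B7}
  B9:  IN={a@B8, b@B8, c@B7, e@B7}  OUT={a@B8, b@B9, c@B7, e@B9}

Merge at B6: IN[B6] = OUT[B5] = {a@B4, b@B6, c@B4, e@B5}
Applying B6's transfer function to that IN value gives OUT[B6] (row B6 above).

Answer: {a@B4, b@B6, c@B4, e@B5}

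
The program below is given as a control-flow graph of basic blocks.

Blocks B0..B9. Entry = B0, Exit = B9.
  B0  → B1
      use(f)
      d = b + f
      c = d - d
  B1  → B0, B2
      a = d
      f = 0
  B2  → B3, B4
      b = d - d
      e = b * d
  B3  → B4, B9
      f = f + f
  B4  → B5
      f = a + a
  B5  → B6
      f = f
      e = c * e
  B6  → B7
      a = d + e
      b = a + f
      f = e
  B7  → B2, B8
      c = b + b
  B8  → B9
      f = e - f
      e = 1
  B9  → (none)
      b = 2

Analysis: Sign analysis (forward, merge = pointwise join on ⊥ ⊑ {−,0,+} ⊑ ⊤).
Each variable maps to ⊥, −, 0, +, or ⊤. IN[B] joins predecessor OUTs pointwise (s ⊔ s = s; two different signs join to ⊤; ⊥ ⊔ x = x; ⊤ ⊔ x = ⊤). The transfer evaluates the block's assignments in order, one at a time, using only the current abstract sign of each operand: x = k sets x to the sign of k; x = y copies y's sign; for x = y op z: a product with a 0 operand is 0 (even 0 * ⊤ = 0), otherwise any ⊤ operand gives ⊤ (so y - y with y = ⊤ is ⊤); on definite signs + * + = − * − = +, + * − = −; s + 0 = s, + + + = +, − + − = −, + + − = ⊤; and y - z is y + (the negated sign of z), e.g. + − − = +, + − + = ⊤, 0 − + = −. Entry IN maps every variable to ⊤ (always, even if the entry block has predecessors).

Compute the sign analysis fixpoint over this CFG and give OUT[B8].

Converged values:
  B0: | IN=(all ⊤) | OUT=(all ⊤)
  B1: | IN=(all ⊤) | OUT={f:0; rest ⊤}
  B2: | IN=(all ⊤) | OUT=(all ⊤)
  B3: | IN=(all ⊤) | OUT=(all ⊤)
  B4: | IN=(all ⊤) | OUT=(all ⊤)
  B5: | IN=(all ⊤) | OUT=(all ⊤)
  B6: | IN=(all ⊤) | OUT=(all ⊤)
  B7: | IN=(all ⊤) | OUT=(all ⊤)
  B8: | IN=(all ⊤) | OUT={e:+; rest ⊤}
  B9: | IN=(all ⊤) | OUT={b:+; rest ⊤}

Merge at B8: IN[B8] = OUT[B7] = {a: ⊤, b: ⊤, c: ⊤, d: ⊤, e: ⊤, f: ⊤}
Applying B8's transfer function to that IN value gives OUT[B8] (row B8 above).

Answer: {a: ⊤, b: ⊤, c: ⊤, d: ⊤, e: +, f: ⊤}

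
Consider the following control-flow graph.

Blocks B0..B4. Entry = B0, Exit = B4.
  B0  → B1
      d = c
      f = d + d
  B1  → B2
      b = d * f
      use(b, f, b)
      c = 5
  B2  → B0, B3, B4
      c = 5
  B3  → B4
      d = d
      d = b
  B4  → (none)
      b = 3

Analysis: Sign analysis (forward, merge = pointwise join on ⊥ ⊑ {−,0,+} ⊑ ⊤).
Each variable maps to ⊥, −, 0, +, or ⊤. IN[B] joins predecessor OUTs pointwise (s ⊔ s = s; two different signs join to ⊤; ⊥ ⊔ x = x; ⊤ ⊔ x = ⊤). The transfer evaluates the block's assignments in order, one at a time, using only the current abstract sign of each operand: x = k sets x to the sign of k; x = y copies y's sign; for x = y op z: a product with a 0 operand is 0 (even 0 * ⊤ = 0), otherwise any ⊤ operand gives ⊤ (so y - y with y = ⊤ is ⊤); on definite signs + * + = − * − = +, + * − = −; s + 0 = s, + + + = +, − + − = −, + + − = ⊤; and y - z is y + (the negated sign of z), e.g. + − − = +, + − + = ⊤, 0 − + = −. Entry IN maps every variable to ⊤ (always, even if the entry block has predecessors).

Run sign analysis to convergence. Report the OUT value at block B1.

Per-block solution:
  B0:  IN=(all ⊤)  OUT=(all ⊤)
  B1:  IN=(all ⊤)  OUT={c:+; rest ⊤}
  B2:  IN={c:+; rest ⊤}  OUT={c:+; rest ⊤}
  B3:  IN={c:+; rest ⊤}  OUT={c:+; rest ⊤}
  B4:  IN={c:+; rest ⊤}  OUT={b:+, c:+; rest ⊤}

Merge at B1: IN[B1] = OUT[B0] = {a: ⊤, b: ⊤, c: ⊤, d: ⊤, e: ⊤, f: ⊤}
Applying B1's transfer function to that IN value gives OUT[B1] (row B1 above).

Answer: {a: ⊤, b: ⊤, c: +, d: ⊤, e: ⊤, f: ⊤}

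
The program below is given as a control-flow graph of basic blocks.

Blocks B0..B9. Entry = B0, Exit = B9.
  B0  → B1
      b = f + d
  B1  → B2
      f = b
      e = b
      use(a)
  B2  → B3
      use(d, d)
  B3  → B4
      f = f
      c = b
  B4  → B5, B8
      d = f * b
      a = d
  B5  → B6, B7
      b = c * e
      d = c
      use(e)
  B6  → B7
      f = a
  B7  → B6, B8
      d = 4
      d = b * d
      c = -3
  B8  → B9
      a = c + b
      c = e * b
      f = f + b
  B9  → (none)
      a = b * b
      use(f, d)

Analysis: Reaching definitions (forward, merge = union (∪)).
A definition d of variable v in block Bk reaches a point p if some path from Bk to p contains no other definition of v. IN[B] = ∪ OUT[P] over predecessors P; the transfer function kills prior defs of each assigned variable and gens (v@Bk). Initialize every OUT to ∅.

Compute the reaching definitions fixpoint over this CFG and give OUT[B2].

Answer: {b@B0, e@B1, f@B1}

Trace:
Fixpoint table:
  B0:  IN={}  OUT={b@B0}
  B1:  IN={b@B0}  OUT={b@B0, e@B1, f@B1}
  B2:  IN={b@B0, e@B1, f@B1}  OUT={b@B0, e@B1, f@B1}
  B3:  IN={b@B0, e@B1, f@B1}  OUT={b@B0, c@B3, e@B1, f@B3}
  B4:  IN={b@B0, c@B3, e@B1, f@B3}  OUT={a@B4, b@B0, c@B3, d@B4, e@B1, f@B3}
  B5:  IN={a@B4, b@B0, c@B3, d@B4, e@B1, f@B3}  OUT={a@B4, b@B5, c@B3, d@B5, e@B1, f@B3}
  B6:  IN={a@B4, b@B5, c@B3, c@B7, d@B5, d@B7, e@B1, f@B3, f@B6}  OUT={a@B4, b@B5, c@B3, c@B7, d@B5, d@B7, e@B1, f@B6}
  B7:  IN={a@B4, b@B5, c@B3, c@B7, d@B5, d@B7, e@B1, f@B3, f@B6}  OUT={a@B4, b@B5, c@B7, d@B7, e@B1, f@B3, f@B6}
  B8:  IN={a@B4, b@B0, b@B5, c@B3, c@B7, d@B4, d@B7, e@B1, f@B3, f@B6}  OUT={a@B8, b@B0, b@B5, c@B8, d@B4, d@B7, e@B1, f@B8}
  B9:  IN={a@B8, b@B0, b@B5, c@B8, d@B4, d@B7, e@B1, f@B8}  OUT={a@B9, b@B0, b@B5, c@B8, d@B4, d@B7, e@B1, f@B8}

Merge at B2: IN[B2] = OUT[B1] = {b@B0, e@B1, f@B1}
Applying B2's transfer function to that IN value gives OUT[B2] (row B2 above).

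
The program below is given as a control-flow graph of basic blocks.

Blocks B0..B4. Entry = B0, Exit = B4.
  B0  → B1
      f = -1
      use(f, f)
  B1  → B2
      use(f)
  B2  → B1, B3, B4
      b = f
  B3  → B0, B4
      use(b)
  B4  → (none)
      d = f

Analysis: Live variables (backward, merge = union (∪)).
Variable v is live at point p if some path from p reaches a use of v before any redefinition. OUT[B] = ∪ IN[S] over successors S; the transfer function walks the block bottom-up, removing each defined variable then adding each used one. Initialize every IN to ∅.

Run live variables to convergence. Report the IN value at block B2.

Fixpoint table:
  B0:   IN={}   OUT={f}
  B1:   IN={f}   OUT={f}
  B2:   IN={f}   OUT={b, f}
  B3:   IN={b, f}   OUT={f}
  B4:   IN={f}   OUT={}

Merge at B2: OUT[B2] = IN[B1] ⊔ IN[B3] ⊔ IN[B4] = {b, f}
Applying B2's transfer function to that OUT value gives IN[B2] (row B2 above).

Answer: {f}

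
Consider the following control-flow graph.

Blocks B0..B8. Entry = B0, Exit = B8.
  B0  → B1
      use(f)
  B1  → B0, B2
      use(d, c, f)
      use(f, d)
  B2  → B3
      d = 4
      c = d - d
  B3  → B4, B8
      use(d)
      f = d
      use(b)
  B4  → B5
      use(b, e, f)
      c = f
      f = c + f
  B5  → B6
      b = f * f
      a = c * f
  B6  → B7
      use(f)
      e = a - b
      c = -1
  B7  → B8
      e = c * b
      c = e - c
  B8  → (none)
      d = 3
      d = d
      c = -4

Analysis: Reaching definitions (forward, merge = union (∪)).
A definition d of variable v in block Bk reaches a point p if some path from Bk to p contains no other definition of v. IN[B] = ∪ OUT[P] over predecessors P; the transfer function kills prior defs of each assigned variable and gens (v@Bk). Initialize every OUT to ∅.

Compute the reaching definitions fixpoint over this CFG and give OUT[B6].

Converged values:
  B0: | IN={} | OUT={}
  B1: | IN={} | OUT={}
  B2: | IN={} | OUT={c@B2, d@B2}
  B3: | IN={c@B2, d@B2} | OUT={c@B2, d@B2, f@B3}
  B4: | IN={c@B2, d@B2, f@B3} | OUT={c@B4, d@B2, f@B4}
  B5: | IN={c@B4, d@B2, f@B4} | OUT={a@B5, b@B5, c@B4, d@B2, f@B4}
  B6: | IN={a@B5, b@B5, c@B4, d@B2, f@B4} | OUT={a@B5, b@B5, c@B6, d@B2, e@B6, f@B4}
  B7: | IN={a@B5, b@B5, c@B6, d@B2, e@B6, f@B4} | OUT={a@B5, b@B5, c@B7, d@B2, e@B7, f@B4}
  B8: | IN={a@B5, b@B5, c@B2, c@B7, d@B2, e@B7, f@B3, f@B4} | OUT={a@B5, b@B5, c@B8, d@B8, e@B7, f@B3, f@B4}

Merge at B6: IN[B6] = OUT[B5] = {a@B5, b@B5, c@B4, d@B2, f@B4}
Applying B6's transfer function to that IN value gives OUT[B6] (row B6 above).

Answer: {a@B5, b@B5, c@B6, d@B2, e@B6, f@B4}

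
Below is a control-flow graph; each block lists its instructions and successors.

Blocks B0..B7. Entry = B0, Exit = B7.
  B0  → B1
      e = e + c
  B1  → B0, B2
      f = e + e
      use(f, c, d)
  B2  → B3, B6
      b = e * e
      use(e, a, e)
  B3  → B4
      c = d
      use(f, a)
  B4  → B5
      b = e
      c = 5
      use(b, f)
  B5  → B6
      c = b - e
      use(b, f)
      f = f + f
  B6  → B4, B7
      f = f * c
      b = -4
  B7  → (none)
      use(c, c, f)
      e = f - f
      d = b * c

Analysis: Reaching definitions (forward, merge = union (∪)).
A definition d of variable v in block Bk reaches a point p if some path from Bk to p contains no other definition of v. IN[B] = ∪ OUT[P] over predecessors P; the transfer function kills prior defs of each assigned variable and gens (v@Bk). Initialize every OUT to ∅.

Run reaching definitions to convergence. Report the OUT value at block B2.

Answer: {b@B2, e@B0, f@B1}

Trace:
Fixpoint table:
  B0:   IN={e@B0, f@B1}   OUT={e@B0, f@B1}
  B1:   IN={e@B0, f@B1}   OUT={e@B0, f@B1}
  B2:   IN={e@B0, f@B1}   OUT={b@B2, e@B0, f@B1}
  B3:   IN={b@B2, e@B0, f@B1}   OUT={b@B2, c@B3, e@B0, f@B1}
  B4:   IN={b@B2, b@B6, c@B3, c@B5, e@B0, f@B1, f@B6}   OUT={b@B4, c@B4, e@B0, f@B1, f@B6}
  B5:   IN={b@B4, c@B4, e@B0, f@B1, f@B6}   OUT={b@B4, c@B5, e@B0, f@B5}
  B6:   IN={b@B2, b@B4, c@B5, e@B0, f@B1, f@B5}   OUT={b@B6, c@B5, e@B0, f@B6}
  B7:   IN={b@B6, c@B5, e@B0, f@B6}   OUT={b@B6, c@B5, d@B7, e@B7, f@B6}

Merge at B2: IN[B2] = OUT[B1] = {e@B0, f@B1}
Applying B2's transfer function to that IN value gives OUT[B2] (row B2 above).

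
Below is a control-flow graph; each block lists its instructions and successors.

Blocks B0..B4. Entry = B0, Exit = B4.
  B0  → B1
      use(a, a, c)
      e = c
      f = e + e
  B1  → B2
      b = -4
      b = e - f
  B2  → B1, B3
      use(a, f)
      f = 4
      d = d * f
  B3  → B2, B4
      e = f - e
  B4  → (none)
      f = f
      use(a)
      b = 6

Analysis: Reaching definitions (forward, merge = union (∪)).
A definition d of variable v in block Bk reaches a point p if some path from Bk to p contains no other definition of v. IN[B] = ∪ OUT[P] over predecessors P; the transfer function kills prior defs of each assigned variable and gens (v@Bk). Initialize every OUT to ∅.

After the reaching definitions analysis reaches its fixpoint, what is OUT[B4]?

Answer: {b@B4, d@B2, e@B3, f@B4}

Trace:
Converged values:
  B0:  IN={}  OUT={e@B0, f@B0}
  B1:  IN={b@B1, d@B2, e@B0, e@B3, f@B0, f@B2}  OUT={b@B1, d@B2, e@B0, e@B3, f@B0, f@B2}
  B2:  IN={b@B1, d@B2, e@B0, e@B3, f@B0, f@B2}  OUT={b@B1, d@B2, e@B0, e@B3, f@B2}
  B3:  IN={b@B1, d@B2, e@B0, e@B3, f@B2}  OUT={b@B1, d@B2, e@B3, f@B2}
  B4:  IN={b@B1, d@B2, e@B3, f@B2}  OUT={b@B4, d@B2, e@B3, f@B4}

Merge at B4: IN[B4] = OUT[B3] = {b@B1, d@B2, e@B3, f@B2}
Applying B4's transfer function to that IN value gives OUT[B4] (row B4 above).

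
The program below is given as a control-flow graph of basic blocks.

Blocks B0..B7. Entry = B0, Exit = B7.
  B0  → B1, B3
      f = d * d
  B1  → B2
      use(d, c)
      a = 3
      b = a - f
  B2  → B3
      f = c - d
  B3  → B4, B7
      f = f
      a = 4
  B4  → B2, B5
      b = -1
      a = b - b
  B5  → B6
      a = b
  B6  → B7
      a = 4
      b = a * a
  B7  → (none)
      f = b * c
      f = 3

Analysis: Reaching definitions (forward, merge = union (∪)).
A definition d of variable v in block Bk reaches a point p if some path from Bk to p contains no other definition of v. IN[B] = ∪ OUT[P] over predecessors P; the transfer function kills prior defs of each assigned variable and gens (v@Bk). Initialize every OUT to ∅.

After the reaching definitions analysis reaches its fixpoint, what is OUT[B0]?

Answer: {f@B0}

Derivation:
Fixpoint table:
  B0:   IN={}   OUT={f@B0}
  B1:   IN={f@B0}   OUT={a@B1, b@B1, f@B0}
  B2:   IN={a@B1, a@B4, b@B1, b@B4, f@B0, f@B3}   OUT={a@B1, a@B4, b@B1, b@B4, f@B2}
  B3:   IN={a@B1, a@B4, b@B1, b@B4, f@B0, f@B2}   OUT={a@B3, b@B1, b@B4, f@B3}
  B4:   IN={a@B3, b@B1, b@B4, f@B3}   OUT={a@B4, b@B4, f@B3}
  B5:   IN={a@B4, b@B4, f@B3}   OUT={a@B5, b@B4, f@B3}
  B6:   IN={a@B5, b@B4, f@B3}   OUT={a@B6, b@B6, f@B3}
  B7:   IN={a@B3, a@B6, b@B1, b@B4, b@B6, f@B3}   OUT={a@B3, a@B6, b@B1, b@B4, b@B6, f@B7}

B0 is the boundary node: IN[B0] = {}
Applying B0's transfer function to that IN value gives OUT[B0] (row B0 above).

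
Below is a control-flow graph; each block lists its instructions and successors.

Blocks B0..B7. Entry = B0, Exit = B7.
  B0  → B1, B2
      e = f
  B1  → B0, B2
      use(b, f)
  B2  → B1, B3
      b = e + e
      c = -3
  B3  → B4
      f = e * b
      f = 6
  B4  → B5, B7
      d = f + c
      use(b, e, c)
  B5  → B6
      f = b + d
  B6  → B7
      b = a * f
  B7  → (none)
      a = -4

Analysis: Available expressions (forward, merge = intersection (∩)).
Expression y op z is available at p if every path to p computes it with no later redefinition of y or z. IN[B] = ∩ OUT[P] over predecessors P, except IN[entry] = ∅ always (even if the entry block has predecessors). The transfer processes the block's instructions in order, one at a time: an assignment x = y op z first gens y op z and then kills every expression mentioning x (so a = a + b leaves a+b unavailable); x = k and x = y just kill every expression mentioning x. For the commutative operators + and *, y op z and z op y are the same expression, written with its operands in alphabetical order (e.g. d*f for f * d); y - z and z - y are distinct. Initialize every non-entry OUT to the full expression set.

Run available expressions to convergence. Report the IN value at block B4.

Per-block solution:
  B0:   IN={}   OUT={}
  B1:   IN={}   OUT={}
  B2:   IN={}   OUT={e+e}
  B3:   IN={e+e}   OUT={b*e, e+e}
  B4:   IN={b*e, e+e}   OUT={b*e, c+f, e+e}
  B5:   IN={b*e, c+f, e+e}   OUT={b*e, b+d, e+e}
  B6:   IN={b*e, b+d, e+e}   OUT={a*f, e+e}
  B7:   IN={e+e}   OUT={e+e}

Merge at B4: IN[B4] = OUT[B3] = {b*e, e+e}

Answer: {b*e, e+e}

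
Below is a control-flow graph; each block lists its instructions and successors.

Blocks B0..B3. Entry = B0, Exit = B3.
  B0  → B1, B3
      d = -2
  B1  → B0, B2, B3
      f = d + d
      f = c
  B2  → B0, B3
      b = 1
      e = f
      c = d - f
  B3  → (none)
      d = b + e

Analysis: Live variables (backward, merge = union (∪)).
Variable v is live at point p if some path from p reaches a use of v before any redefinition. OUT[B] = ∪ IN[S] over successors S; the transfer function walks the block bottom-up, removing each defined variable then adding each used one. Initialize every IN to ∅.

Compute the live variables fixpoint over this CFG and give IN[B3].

Per-block solution:
  B0:   IN={b, c, e}   OUT={b, c, d, e}
  B1:   IN={b, c, d, e}   OUT={b, c, d, e, f}
  B2:   IN={d, f}   OUT={b, c, e}
  B3:   IN={b, e}   OUT={}

B3 is the boundary node: OUT[B3] = {}
Applying B3's transfer function to that OUT value gives IN[B3] (row B3 above).

Answer: {b, e}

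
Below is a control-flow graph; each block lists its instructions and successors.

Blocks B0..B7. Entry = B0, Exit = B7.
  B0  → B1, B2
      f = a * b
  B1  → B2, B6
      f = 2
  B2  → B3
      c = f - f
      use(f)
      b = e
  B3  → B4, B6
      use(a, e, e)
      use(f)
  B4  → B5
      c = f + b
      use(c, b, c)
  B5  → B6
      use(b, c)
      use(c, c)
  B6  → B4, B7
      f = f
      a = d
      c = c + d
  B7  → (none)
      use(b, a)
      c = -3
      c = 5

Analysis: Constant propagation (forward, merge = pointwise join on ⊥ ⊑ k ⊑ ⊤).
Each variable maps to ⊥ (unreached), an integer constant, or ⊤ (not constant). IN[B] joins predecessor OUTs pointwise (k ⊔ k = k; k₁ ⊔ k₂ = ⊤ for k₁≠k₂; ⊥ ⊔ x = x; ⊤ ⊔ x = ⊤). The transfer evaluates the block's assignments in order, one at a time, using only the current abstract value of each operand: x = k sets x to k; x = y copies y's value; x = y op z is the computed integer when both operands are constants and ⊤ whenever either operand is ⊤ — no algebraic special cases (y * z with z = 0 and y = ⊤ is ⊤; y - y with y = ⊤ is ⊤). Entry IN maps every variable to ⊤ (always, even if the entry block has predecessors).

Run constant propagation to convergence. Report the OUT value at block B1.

Per-block solution:
  B0:   IN=(all ⊤)   OUT=(all ⊤)
  B1:   IN=(all ⊤)   OUT={f:2; rest ⊤}
  B2:   IN=(all ⊤)   OUT=(all ⊤)
  B3:   IN=(all ⊤)   OUT=(all ⊤)
  B4:   IN=(all ⊤)   OUT=(all ⊤)
  B5:   IN=(all ⊤)   OUT=(all ⊤)
  B6:   IN=(all ⊤)   OUT=(all ⊤)
  B7:   IN=(all ⊤)   OUT={c:5; rest ⊤}

Merge at B1: IN[B1] = OUT[B0] = {a: ⊤, b: ⊤, c: ⊤, d: ⊤, e: ⊤, f: ⊤}
Applying B1's transfer function to that IN value gives OUT[B1] (row B1 above).

Answer: {a: ⊤, b: ⊤, c: ⊤, d: ⊤, e: ⊤, f: 2}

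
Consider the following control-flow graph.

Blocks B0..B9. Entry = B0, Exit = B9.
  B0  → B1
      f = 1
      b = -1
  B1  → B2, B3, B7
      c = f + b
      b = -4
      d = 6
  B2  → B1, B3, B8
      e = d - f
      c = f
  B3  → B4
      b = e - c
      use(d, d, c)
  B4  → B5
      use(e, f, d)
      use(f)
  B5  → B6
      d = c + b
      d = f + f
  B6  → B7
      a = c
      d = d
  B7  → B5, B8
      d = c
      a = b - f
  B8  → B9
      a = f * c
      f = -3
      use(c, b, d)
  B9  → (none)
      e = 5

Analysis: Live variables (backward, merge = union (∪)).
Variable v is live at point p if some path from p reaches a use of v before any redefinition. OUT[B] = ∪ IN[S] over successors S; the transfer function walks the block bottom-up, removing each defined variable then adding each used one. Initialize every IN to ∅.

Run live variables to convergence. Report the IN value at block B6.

Answer: {b, c, d, f}

Working:
Fixpoint table:
  B0:  IN={e}  OUT={b, e, f}
  B1:  IN={b, e, f}  OUT={b, c, d, e, f}
  B2:  IN={b, d, f}  OUT={b, c, d, e, f}
  B3:  IN={c, d, e, f}  OUT={b, c, d, e, f}
  B4:  IN={b, c, d, e, f}  OUT={b, c, f}
  B5:  IN={b, c, f}  OUT={b, c, d, f}
  B6:  IN={b, c, d, f}  OUT={b, c, f}
  B7:  IN={b, c, f}  OUT={b, c, d, f}
  B8:  IN={b, c, d, f}  OUT={}
  B9:  IN={}  OUT={}

Merge at B6: OUT[B6] = IN[B7] = {b, c, f}
Applying B6's transfer function to that OUT value gives IN[B6] (row B6 above).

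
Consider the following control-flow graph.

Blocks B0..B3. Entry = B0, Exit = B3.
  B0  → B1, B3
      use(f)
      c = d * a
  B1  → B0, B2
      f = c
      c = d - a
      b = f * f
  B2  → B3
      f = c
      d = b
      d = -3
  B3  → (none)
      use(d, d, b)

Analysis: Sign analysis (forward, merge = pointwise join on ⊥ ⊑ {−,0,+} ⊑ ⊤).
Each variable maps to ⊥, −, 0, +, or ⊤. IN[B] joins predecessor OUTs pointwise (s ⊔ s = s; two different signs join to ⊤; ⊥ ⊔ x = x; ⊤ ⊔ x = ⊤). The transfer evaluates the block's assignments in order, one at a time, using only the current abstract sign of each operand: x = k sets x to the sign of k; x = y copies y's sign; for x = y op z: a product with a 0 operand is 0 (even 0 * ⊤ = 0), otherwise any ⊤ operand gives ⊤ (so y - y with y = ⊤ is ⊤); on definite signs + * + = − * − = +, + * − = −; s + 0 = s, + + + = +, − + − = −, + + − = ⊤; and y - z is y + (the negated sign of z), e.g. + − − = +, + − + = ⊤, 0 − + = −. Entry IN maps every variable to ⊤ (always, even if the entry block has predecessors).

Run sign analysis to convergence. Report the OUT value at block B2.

Answer: {a: ⊤, b: ⊤, c: ⊤, d: -, e: ⊤, f: ⊤}

Working:
Fixpoint table:
  B0:   IN=(all ⊤)   OUT=(all ⊤)
  B1:   IN=(all ⊤)   OUT=(all ⊤)
  B2:   IN=(all ⊤)   OUT={d:-; rest ⊤}
  B3:   IN=(all ⊤)   OUT=(all ⊤)

Merge at B2: IN[B2] = OUT[B1] = {a: ⊤, b: ⊤, c: ⊤, d: ⊤, e: ⊤, f: ⊤}
Applying B2's transfer function to that IN value gives OUT[B2] (row B2 above).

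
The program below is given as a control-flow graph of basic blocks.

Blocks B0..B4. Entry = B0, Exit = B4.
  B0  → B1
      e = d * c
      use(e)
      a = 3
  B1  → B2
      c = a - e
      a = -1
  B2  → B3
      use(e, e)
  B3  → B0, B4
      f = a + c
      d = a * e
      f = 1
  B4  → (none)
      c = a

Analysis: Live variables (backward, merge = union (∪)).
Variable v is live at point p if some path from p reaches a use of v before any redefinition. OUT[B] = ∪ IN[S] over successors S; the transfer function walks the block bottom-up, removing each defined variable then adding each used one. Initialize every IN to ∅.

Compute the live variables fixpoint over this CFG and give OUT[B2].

Converged values:
  B0:  IN={c, d}  OUT={a, e}
  B1:  IN={a, e}  OUT={a, c, e}
  B2:  IN={a, c, e}  OUT={a, c, e}
  B3:  IN={a, c, e}  OUT={a, c, d}
  B4:  IN={a}  OUT={}

Merge at B2: OUT[B2] = IN[B3] = {a, c, e}

Answer: {a, c, e}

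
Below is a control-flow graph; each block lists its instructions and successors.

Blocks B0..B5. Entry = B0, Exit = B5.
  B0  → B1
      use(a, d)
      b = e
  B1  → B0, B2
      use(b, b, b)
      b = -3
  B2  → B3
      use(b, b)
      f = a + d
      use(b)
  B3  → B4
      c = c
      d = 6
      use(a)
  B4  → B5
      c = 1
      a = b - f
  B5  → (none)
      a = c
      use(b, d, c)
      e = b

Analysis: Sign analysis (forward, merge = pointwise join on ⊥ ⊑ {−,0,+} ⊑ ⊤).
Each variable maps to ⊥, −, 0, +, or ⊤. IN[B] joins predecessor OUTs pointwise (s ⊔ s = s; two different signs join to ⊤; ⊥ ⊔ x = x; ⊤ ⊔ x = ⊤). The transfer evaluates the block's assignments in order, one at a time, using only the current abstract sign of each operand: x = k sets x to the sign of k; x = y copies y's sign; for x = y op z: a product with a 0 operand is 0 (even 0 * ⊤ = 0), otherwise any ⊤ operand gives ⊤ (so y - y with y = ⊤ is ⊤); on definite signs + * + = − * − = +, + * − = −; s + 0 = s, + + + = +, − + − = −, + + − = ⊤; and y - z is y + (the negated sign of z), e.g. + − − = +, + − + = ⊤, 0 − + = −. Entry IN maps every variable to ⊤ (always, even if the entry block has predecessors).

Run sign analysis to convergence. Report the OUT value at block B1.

Per-block solution:
  B0: | IN=(all ⊤) | OUT=(all ⊤)
  B1: | IN=(all ⊤) | OUT={b:-; rest ⊤}
  B2: | IN={b:-; rest ⊤} | OUT={b:-; rest ⊤}
  B3: | IN={b:-; rest ⊤} | OUT={b:-, d:+; rest ⊤}
  B4: | IN={b:-, d:+; rest ⊤} | OUT={b:-, c:+, d:+; rest ⊤}
  B5: | IN={b:-, c:+, d:+; rest ⊤} | OUT={a:+, b:-, c:+, d:+, e:-; rest ⊤}

Merge at B1: IN[B1] = OUT[B0] = {a: ⊤, b: ⊤, c: ⊤, d: ⊤, e: ⊤, f: ⊤}
Applying B1's transfer function to that IN value gives OUT[B1] (row B1 above).

Answer: {a: ⊤, b: -, c: ⊤, d: ⊤, e: ⊤, f: ⊤}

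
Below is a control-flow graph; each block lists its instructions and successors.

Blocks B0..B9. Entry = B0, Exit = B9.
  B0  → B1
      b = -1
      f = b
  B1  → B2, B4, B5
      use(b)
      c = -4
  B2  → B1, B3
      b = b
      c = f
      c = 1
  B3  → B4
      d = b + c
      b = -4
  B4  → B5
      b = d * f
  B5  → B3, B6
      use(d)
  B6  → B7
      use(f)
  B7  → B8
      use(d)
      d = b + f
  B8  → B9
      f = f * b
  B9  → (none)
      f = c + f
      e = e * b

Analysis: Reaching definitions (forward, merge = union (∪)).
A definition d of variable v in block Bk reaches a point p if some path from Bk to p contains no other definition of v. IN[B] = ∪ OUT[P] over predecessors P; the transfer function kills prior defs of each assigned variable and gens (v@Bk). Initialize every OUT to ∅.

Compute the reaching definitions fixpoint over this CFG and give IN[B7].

Answer: {b@B0, b@B2, b@B4, c@B1, c@B2, d@B3, f@B0}

Derivation:
Per-block solution:
  B0: | IN={} | OUT={b@B0, f@B0}
  B1: | IN={b@B0, b@B2, c@B2, f@B0} | OUT={b@B0, b@B2, c@B1, f@B0}
  B2: | IN={b@B0, b@B2, c@B1, f@B0} | OUT={b@B2, c@B2, f@B0}
  B3: | IN={b@B0, b@B2, b@B4, c@B1, c@B2, d@B3, f@B0} | OUT={b@B3, c@B1, c@B2, d@B3, f@B0}
  B4: | IN={b@B0, b@B2, b@B3, c@B1, c@B2, d@B3, f@B0} | OUT={b@B4, c@B1, c@B2, d@B3, f@B0}
  B5: | IN={b@B0, b@B2, b@B4, c@B1, c@B2, d@B3, f@B0} | OUT={b@B0, b@B2, b@B4, c@B1, c@B2, d@B3, f@B0}
  B6: | IN={b@B0, b@B2, b@B4, c@B1, c@B2, d@B3, f@B0} | OUT={b@B0, b@B2, b@B4, c@B1, c@B2, d@B3, f@B0}
  B7: | IN={b@B0, b@B2, b@B4, c@B1, c@B2, d@B3, f@B0} | OUT={b@B0, b@B2, b@B4, c@B1, c@B2, d@B7, f@B0}
  B8: | IN={b@B0, b@B2, b@B4, c@B1, c@B2, d@B7, f@B0} | OUT={b@B0, b@B2, b@B4, c@B1, c@B2, d@B7, f@B8}
  B9: | IN={b@B0, b@B2, b@B4, c@B1, c@B2, d@B7, f@B8} | OUT={b@B0, b@B2, b@B4, c@B1, c@B2, d@B7, e@B9, f@B9}

Merge at B7: IN[B7] = OUT[B6] = {b@B0, b@B2, b@B4, c@B1, c@B2, d@B3, f@B0}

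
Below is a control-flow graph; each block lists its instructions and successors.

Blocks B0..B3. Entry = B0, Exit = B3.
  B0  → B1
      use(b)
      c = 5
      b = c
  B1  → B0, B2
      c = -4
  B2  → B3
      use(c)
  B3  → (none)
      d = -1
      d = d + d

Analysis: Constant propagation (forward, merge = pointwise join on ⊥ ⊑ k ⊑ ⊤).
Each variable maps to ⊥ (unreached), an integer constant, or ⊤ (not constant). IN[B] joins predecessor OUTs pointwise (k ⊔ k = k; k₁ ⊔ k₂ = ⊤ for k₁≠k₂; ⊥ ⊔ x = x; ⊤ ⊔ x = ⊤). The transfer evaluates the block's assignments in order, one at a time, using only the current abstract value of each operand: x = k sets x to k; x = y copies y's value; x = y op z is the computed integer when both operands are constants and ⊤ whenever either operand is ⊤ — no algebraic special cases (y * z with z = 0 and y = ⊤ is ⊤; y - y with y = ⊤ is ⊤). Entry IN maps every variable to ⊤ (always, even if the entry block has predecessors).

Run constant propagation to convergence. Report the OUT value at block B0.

Answer: {a: ⊤, b: 5, c: 5, d: ⊤, e: ⊤, f: ⊤}

Trace:
Fixpoint table:
  B0:   IN=(all ⊤)   OUT={b:5, c:5; rest ⊤}
  B1:   IN={b:5, c:5; rest ⊤}   OUT={b:5, c:-4; rest ⊤}
  B2:   IN={b:5, c:-4; rest ⊤}   OUT={b:5, c:-4; rest ⊤}
  B3:   IN={b:5, c:-4; rest ⊤}   OUT={b:5, c:-4, d:-2; rest ⊤}

Merge at B0 (entry node, so the boundary value (all ⊤) is joined with the incoming edge(s)): IN[B0] = (all ⊤) ⊔ OUT[B1] = {a: ⊤, b: ⊤, c: ⊤, d: ⊤, e: ⊤, f: ⊤}
Applying B0's transfer function to that IN value gives OUT[B0] (row B0 above).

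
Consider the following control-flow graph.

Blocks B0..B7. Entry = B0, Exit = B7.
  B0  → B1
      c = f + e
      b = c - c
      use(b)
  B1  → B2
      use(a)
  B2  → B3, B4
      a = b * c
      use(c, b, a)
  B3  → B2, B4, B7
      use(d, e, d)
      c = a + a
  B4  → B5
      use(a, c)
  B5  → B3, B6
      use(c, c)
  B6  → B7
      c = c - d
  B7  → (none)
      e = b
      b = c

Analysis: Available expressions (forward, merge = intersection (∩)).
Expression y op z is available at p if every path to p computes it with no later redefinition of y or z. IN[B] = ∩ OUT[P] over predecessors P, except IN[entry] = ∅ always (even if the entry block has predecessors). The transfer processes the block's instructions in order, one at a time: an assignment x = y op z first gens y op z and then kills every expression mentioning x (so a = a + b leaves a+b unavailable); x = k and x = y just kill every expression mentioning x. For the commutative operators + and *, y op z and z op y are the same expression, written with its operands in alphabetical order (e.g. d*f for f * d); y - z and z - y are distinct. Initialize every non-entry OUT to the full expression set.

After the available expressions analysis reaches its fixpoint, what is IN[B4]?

Answer: {e+f}

Derivation:
Fixpoint table:
  B0:   IN={}   OUT={c-c, e+f}
  B1:   IN={c-c, e+f}   OUT={c-c, e+f}
  B2:   IN={e+f}   OUT={b*c, e+f}
  B3:   IN={e+f}   OUT={a+a, e+f}
  B4:   IN={e+f}   OUT={e+f}
  B5:   IN={e+f}   OUT={e+f}
  B6:   IN={e+f}   OUT={e+f}
  B7:   IN={e+f}   OUT={}

Merge at B4: IN[B4] = OUT[B2] ∩ OUT[B3] = {e+f}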